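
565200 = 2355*240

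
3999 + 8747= 12746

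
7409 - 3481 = 3928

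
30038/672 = 44 + 235/336 = 44.70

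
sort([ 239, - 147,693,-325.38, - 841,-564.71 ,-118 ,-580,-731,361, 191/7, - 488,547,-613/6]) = [- 841,-731, - 580, - 564.71, - 488, - 325.38, - 147, -118,-613/6,191/7, 239,361 , 547 , 693]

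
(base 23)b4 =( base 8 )401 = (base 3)100112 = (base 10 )257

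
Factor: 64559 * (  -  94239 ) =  - 3^2 * 11^1*37^1 * 283^1*5869^1=- 6083975601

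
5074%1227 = 166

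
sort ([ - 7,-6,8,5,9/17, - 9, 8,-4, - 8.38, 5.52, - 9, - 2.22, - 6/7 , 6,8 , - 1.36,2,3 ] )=[ -9,  -  9, - 8.38, - 7, -6, - 4 ,- 2.22, - 1.36, - 6/7,9/17 , 2,3,5 , 5.52,6 , 8 , 8,8]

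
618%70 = 58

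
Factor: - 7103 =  - 7103^1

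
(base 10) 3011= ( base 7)11531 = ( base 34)2KJ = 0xBC3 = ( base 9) 4115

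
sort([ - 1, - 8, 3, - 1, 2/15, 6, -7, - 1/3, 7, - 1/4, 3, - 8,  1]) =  [ - 8, - 8, - 7, - 1,-1, - 1/3, - 1/4,2/15,1, 3, 3,6, 7]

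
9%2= 1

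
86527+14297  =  100824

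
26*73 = 1898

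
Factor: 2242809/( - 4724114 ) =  - 2^(- 1)*3^4*27689^1*2362057^(-1 ) 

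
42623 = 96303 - 53680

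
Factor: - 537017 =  - 13^1*101^1 *409^1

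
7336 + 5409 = 12745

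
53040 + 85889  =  138929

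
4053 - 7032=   -  2979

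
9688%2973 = 769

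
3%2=1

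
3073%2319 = 754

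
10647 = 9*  1183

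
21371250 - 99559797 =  - 78188547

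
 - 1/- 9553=1/9553 = 0.00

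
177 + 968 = 1145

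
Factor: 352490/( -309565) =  - 2^1*349^1*613^ ( - 1 ) = - 698/613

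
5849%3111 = 2738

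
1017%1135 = 1017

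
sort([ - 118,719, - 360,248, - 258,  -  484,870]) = [ - 484,  -  360,-258,-118, 248,719,870] 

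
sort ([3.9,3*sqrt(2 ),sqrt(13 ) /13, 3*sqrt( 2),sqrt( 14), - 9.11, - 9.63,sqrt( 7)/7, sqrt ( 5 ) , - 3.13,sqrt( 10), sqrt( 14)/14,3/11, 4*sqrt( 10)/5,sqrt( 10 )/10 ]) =[-9.63,-9.11,-3.13,sqrt( 14 )/14,3/11,sqrt ( 13 ) /13,  sqrt (10 ) /10,sqrt( 7 )/7,sqrt( 5 ),4*sqrt( 10)/5,sqrt( 10) , sqrt( 14 ),3.9,3*sqrt(2 ),3*sqrt( 2 ) ] 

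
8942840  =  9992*895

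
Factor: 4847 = 37^1*131^1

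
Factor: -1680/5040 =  - 3^ ( - 1) = -1/3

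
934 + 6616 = 7550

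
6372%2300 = 1772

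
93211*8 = 745688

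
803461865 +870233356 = 1673695221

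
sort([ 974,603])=[ 603, 974] 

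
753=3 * 251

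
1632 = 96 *17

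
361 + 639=1000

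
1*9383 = 9383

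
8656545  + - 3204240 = 5452305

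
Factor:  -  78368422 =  - 2^1*11^1*193^1*18457^1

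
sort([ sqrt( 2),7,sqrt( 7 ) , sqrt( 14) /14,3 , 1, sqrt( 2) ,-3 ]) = [ - 3, sqrt( 14 )/14,1,sqrt( 2 ), sqrt ( 2), sqrt( 7),3,7 ]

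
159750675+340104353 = 499855028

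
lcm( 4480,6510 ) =416640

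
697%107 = 55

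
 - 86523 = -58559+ - 27964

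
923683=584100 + 339583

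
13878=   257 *54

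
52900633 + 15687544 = 68588177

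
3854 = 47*82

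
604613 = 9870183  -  9265570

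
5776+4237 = 10013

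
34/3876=1/114= 0.01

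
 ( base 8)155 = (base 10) 109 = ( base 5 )414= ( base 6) 301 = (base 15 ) 74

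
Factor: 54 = 2^1* 3^3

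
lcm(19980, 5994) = 59940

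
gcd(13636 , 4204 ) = 4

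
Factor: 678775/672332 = 2^( - 2 )*  5^2*19^1 * 1429^1*168083^(  -  1 ) 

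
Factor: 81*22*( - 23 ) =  - 2^1*3^4*11^1* 23^1  =  - 40986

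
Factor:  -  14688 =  - 2^5*3^3* 17^1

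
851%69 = 23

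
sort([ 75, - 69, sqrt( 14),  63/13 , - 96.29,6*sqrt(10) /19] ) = [-96.29, - 69,6*sqrt(10)/19,sqrt ( 14), 63/13,75 ] 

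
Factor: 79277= 11^1*7207^1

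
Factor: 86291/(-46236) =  - 2^ ( - 2)*3^( - 1)*3853^ (-1 ) * 86291^1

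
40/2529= 40/2529  =  0.02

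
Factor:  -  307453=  - 53^1*5801^1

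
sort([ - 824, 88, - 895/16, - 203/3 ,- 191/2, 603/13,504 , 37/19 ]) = [ - 824, - 191/2, - 203/3, - 895/16,37/19, 603/13, 88, 504 ]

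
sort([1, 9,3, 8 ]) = [1, 3,  8,  9 ] 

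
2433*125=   304125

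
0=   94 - 94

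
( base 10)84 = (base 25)39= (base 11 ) 77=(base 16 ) 54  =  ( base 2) 1010100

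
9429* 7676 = 72377004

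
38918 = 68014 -29096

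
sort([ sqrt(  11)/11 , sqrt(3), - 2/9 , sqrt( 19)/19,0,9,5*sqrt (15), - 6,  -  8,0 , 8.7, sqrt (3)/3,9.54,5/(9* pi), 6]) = [ - 8,-6, - 2/9,0,0, 5/( 9* pi),sqrt(19)/19,sqrt( 11 )/11,sqrt(3)/3 , sqrt ( 3) , 6, 8.7, 9, 9.54, 5 * sqrt (15)] 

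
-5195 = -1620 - 3575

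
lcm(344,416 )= 17888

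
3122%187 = 130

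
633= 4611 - 3978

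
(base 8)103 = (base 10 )67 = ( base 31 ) 25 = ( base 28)2B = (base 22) 31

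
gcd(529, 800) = 1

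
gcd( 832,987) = 1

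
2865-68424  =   - 65559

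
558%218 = 122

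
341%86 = 83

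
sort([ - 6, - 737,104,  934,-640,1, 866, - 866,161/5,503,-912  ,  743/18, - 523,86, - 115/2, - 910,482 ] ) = [ - 912, - 910, - 866 ,-737, - 640, - 523, - 115/2, - 6,  1,161/5, 743/18,86,104,482,503, 866,934]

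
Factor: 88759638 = 2^1*3^5*11^1*16603^1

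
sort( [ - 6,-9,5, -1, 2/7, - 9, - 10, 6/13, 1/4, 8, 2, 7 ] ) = [-10, - 9, - 9, - 6, - 1 , 1/4,2/7,6/13, 2,5,7, 8 ] 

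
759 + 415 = 1174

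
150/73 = 2 + 4/73=2.05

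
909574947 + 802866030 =1712440977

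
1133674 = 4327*262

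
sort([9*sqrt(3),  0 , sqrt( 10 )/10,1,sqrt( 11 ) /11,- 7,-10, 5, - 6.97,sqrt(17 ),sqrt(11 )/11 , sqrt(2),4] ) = [  -  10,  -  7 , -6.97,0, sqrt( 11) /11,sqrt( 11 )/11 , sqrt (10 ) /10,1,sqrt( 2),  4,sqrt( 17 ),5, 9*sqrt( 3 )]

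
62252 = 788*79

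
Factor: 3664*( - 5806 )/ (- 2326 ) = 10636592/1163 = 2^4*229^1*1163^(-1 ) *2903^1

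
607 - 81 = 526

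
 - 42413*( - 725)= 30749425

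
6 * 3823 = 22938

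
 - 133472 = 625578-759050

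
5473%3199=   2274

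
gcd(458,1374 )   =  458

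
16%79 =16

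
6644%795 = 284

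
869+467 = 1336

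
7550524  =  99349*76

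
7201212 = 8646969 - 1445757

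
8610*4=34440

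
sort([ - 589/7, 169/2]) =[  -  589/7,169/2]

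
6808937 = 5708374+1100563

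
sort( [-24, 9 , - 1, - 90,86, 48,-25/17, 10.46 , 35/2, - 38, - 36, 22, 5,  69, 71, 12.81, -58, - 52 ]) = [ - 90, - 58, - 52, -38, - 36, - 24, - 25/17, - 1,5,9,10.46,  12.81, 35/2 , 22, 48 , 69,71, 86] 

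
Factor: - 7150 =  - 2^1*5^2*11^1* 13^1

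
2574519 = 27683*93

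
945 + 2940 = 3885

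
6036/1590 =1006/265 = 3.80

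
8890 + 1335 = 10225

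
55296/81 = 682 + 2/3= 682.67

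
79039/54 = 1463  +  37/54 = 1463.69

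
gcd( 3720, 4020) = 60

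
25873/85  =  25873/85 = 304.39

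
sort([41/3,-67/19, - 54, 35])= [ - 54,-67/19,41/3,35] 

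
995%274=173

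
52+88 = 140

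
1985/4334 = 1985/4334 =0.46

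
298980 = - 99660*(  -  3 )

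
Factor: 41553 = 3^7 * 19^1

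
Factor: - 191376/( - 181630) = 2^3*3^3*5^( - 1)*41^(-1) = 216/205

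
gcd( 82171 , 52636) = 1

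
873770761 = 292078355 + 581692406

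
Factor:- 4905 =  - 3^2*5^1*109^1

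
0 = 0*7746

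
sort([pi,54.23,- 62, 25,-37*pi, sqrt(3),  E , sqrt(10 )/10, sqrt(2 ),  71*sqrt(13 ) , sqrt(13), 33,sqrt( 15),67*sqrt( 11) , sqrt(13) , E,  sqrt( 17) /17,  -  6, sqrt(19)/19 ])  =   [ - 37*pi, - 62, - 6,sqrt(19) /19,sqrt( 17) /17, sqrt( 10)/10  ,  sqrt(2 )  ,  sqrt( 3),  E, E, pi, sqrt(13), sqrt( 13), sqrt(15), 25 , 33, 54.23,67*sqrt(11), 71*sqrt(13 )]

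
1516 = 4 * 379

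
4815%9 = 0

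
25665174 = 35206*729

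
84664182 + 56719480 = 141383662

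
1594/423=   1594/423 = 3.77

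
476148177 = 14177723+461970454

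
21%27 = 21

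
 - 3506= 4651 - 8157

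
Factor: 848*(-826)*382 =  - 2^6*7^1*53^1*59^1*191^1= - 267571136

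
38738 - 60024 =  - 21286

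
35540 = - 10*( - 3554 ) 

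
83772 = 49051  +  34721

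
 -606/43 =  - 606/43 = - 14.09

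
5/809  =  5/809 = 0.01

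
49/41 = 49/41= 1.20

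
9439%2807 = 1018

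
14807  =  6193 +8614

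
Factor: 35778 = 2^1*3^1 * 67^1  *  89^1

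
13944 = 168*83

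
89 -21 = 68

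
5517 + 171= 5688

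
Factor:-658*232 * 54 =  - 8243424=- 2^5*3^3*7^1 *29^1*47^1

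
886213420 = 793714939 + 92498481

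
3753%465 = 33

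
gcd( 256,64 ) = 64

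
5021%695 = 156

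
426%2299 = 426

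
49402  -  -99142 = 148544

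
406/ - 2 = -203 + 0/1 = - 203.00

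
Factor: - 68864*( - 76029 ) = 5235661056 = 2^8*3^1 *269^1 *25343^1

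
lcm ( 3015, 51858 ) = 259290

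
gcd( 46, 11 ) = 1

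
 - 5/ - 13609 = 5/13609 = 0.00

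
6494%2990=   514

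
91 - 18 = 73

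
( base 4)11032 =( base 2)101001110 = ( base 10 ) 334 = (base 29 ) bf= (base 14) 19c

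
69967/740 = 94+11/20=94.55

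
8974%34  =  32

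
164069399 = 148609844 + 15459555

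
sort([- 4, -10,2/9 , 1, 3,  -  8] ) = [ - 10, - 8,- 4, 2/9, 1,3]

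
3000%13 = 10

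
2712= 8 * 339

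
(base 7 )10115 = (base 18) 7AE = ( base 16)99E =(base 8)4636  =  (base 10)2462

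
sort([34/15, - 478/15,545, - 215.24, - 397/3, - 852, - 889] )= [ - 889, - 852, - 215.24, - 397/3, - 478/15,34/15, 545]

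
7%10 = 7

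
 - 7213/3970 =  - 2 + 727/3970 =- 1.82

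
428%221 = 207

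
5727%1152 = 1119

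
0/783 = 0 = 0.00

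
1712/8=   214 = 214.00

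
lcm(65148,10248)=912072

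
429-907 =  - 478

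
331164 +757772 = 1088936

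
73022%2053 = 1167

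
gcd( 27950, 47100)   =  50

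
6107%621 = 518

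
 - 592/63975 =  - 1+63383/63975 = -0.01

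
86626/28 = 43313/14 = 3093.79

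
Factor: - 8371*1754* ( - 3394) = 2^2*11^1*761^1 * 877^1*1697^1 = 49833199196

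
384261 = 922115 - 537854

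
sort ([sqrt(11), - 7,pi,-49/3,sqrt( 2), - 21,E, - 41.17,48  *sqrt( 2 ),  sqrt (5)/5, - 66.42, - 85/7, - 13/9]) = [ - 66.42, - 41.17 , - 21, - 49/3, - 85/7, - 7, - 13/9,  sqrt( 5)/5,  sqrt( 2 ),E , pi,sqrt( 11 ), 48*sqrt( 2) ]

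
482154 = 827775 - 345621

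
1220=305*4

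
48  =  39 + 9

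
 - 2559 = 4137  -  6696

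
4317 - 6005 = - 1688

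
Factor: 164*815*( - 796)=  -  2^4*5^1*41^1*163^1 *199^1 = -106393360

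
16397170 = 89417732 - 73020562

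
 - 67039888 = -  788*85076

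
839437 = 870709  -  31272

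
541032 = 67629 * 8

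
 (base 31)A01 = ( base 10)9611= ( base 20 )140b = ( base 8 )22613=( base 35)7tl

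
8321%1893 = 749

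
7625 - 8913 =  - 1288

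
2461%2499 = 2461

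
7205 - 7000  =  205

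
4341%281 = 126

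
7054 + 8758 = 15812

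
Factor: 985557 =3^1* 328519^1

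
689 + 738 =1427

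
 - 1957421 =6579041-8536462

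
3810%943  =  38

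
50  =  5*10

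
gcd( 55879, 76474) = 1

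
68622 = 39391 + 29231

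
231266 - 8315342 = - 8084076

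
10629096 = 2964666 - -7664430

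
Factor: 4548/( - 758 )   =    -  6= - 2^1* 3^1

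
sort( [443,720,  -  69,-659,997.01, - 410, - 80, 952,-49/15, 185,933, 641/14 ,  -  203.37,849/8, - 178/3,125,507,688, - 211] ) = [  -  659 ,  -  410, - 211, - 203.37,-80, - 69, - 178/3,-49/15, 641/14,849/8,125,185,443 , 507, 688,720, 933,952,997.01]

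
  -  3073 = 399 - 3472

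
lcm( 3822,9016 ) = 351624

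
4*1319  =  5276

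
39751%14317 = 11117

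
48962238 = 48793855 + 168383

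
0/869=0 = 0.00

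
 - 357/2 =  - 179 + 1/2 = -  178.50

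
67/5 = 67/5 =13.40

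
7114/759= 7114/759=9.37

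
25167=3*8389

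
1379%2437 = 1379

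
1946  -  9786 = - 7840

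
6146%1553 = 1487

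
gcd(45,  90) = 45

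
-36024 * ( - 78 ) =2809872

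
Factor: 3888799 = 83^1 * 46853^1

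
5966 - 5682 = 284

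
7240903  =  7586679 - 345776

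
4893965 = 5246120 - 352155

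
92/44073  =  92/44073 = 0.00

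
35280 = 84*420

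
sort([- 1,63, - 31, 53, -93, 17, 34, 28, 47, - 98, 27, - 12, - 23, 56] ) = [ - 98, - 93, - 31, - 23, - 12, - 1, 17, 27, 28,34, 47, 53,56, 63]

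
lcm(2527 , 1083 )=7581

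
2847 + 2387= 5234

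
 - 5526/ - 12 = 460 + 1/2 = 460.50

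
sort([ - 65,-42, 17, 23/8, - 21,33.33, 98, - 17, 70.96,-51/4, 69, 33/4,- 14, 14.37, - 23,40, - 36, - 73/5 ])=[- 65, - 42, -36,-23,-21, - 17, - 73/5, - 14, - 51/4, 23/8,33/4, 14.37, 17,33.33,40,69, 70.96, 98]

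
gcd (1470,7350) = 1470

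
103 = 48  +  55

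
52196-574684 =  - 522488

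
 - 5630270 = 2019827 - 7650097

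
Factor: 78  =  2^1*3^1*13^1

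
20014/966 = 20+347/483=20.72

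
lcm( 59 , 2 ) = 118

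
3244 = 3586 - 342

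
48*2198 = 105504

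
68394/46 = 34197/23  =  1486.83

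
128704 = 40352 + 88352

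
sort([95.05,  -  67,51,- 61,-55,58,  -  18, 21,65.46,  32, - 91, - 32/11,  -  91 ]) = [ - 91, - 91, - 67,-61, -55,- 18, - 32/11, 21,  32,51, 58,65.46,95.05 ] 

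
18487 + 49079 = 67566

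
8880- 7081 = 1799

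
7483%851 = 675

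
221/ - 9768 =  - 221/9768 = - 0.02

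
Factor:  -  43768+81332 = 37564 =2^2*9391^1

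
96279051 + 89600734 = 185879785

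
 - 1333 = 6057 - 7390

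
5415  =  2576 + 2839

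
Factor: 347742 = 2^1 * 3^2*19319^1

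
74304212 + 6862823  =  81167035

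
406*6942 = 2818452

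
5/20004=5/20004 = 0.00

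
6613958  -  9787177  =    -  3173219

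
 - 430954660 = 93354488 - 524309148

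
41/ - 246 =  - 1+5/6 = - 0.17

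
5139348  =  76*67623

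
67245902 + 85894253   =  153140155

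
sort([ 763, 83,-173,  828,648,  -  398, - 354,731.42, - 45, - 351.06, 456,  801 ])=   [ - 398, - 354, - 351.06, - 173, - 45,83, 456 , 648,731.42,763, 801 , 828 ]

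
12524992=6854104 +5670888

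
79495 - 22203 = 57292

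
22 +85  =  107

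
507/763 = 507/763 =0.66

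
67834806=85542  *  793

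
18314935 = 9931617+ 8383318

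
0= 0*818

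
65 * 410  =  26650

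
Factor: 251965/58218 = 2^(- 1 ) * 3^( - 1)*5^1*7^1*23^1*31^ ( - 1) = 805/186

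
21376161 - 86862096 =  - 65485935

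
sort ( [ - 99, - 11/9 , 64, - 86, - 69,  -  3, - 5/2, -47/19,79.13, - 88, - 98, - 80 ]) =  [ - 99, - 98, - 88, - 86, - 80,- 69, - 3,-5/2, - 47/19,-11/9,64,79.13] 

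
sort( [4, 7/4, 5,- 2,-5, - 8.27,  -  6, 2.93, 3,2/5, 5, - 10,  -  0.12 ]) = [  -  10, - 8.27,  -  6, - 5, - 2, - 0.12, 2/5, 7/4, 2.93, 3,4, 5, 5 ]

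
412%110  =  82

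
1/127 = 1/127 = 0.01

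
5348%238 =112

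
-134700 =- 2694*50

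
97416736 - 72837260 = 24579476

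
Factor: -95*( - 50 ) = 2^1 * 5^3 *19^1 = 4750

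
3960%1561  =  838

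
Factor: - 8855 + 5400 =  - 5^1*691^1 = - 3455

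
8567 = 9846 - 1279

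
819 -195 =624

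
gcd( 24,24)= 24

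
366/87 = 122/29=4.21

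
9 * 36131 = 325179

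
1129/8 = 1129/8 = 141.12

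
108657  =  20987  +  87670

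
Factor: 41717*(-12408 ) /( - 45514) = 258812268/22757 = 2^2*3^1*7^( - 1 )*11^1*13^1*47^1 * 3209^1*3251^ ( - 1)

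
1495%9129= 1495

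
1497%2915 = 1497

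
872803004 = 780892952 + 91910052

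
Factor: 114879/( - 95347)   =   - 3^1*7^( - 1) * 53^( - 1 ) * 149^1 = -  447/371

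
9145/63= 9145/63 = 145.16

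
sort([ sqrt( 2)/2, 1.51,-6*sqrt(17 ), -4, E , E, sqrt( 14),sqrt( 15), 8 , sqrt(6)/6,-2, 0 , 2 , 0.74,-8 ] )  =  [ - 6* sqrt( 17 ), - 8, -4 ,  -  2  ,  0, sqrt( 6)/6 , sqrt( 2)/2,0.74 , 1.51, 2 , E,  E, sqrt( 14 ),sqrt(15),8] 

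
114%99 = 15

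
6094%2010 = 64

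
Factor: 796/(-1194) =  -2/3 = - 2^1*3^ (-1)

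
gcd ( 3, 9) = 3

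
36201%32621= 3580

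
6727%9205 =6727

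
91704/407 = 91704/407 = 225.32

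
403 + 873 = 1276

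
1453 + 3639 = 5092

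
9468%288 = 252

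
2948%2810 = 138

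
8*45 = 360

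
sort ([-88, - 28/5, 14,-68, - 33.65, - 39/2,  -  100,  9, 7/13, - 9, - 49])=[ - 100, - 88, - 68, - 49, - 33.65, - 39/2, - 9, - 28/5,7/13, 9, 14] 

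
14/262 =7/131  =  0.05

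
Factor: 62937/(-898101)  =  -3^2*7^1*29^( - 1) * 31^( -1) = -63/899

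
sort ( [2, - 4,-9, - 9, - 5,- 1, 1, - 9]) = [ - 9,-9, - 9,- 5,-4, - 1,1,  2]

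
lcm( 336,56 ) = 336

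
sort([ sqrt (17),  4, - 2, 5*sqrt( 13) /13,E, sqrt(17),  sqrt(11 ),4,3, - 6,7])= [ - 6, - 2, 5*sqrt ( 13)/13, E  ,  3,sqrt( 11 ), 4 , 4, sqrt( 17 ), sqrt( 17), 7 ]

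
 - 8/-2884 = 2/721 = 0.00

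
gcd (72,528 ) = 24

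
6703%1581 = 379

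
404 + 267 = 671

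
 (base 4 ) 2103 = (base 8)223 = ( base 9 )173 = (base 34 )4b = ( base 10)147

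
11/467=11/467 = 0.02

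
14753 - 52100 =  - 37347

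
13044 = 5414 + 7630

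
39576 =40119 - 543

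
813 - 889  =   - 76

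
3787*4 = 15148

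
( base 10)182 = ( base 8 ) 266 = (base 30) 62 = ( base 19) 9B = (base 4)2312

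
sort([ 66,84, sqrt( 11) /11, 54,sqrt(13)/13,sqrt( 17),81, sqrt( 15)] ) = [sqrt( 13)/13, sqrt( 11 )/11,sqrt( 15),sqrt (17), 54,66, 81,84 ] 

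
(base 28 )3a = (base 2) 1011110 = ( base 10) 94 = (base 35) 2o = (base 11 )86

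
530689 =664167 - 133478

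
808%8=0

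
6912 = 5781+1131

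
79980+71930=151910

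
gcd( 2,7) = 1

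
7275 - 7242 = 33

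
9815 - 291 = 9524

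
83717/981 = 83717/981  =  85.34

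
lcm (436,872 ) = 872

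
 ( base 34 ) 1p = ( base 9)65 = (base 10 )59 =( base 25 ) 29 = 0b111011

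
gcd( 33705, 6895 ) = 35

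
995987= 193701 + 802286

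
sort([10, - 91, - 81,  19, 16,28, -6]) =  [ - 91, - 81, - 6, 10, 16, 19,  28]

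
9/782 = 9/782  =  0.01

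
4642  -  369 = 4273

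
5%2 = 1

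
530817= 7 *75831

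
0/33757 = 0= 0.00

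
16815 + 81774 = 98589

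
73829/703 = 73829/703 = 105.02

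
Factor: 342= 2^1 * 3^2*19^1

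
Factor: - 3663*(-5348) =19589724= 2^2*3^2 * 7^1*11^1*37^1*191^1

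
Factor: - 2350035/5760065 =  - 3^2*43^( - 1)*73^ ( - 1 )*367^( - 1 )*52223^1 = -470007/1152013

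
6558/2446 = 2 + 833/1223 = 2.68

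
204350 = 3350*61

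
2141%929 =283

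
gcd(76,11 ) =1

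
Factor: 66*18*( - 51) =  - 60588 =- 2^2*3^4*11^1 *17^1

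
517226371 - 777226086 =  - 259999715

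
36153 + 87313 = 123466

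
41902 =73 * 574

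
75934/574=37967/287  =  132.29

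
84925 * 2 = 169850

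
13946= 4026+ 9920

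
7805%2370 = 695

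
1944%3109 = 1944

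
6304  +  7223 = 13527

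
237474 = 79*3006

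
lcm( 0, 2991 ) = 0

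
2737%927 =883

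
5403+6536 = 11939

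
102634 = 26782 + 75852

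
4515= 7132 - 2617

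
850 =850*1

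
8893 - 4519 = 4374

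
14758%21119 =14758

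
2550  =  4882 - 2332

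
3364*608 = 2045312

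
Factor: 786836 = 2^2* 196709^1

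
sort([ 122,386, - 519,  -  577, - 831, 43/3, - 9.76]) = [ - 831, - 577, - 519, - 9.76, 43/3, 122, 386]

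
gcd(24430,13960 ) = 3490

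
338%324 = 14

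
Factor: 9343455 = 3^1*5^1*11^1*17^1 * 3331^1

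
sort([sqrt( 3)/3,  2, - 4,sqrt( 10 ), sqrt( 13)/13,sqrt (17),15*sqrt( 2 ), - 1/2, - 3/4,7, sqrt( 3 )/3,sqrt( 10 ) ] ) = [-4, - 3/4,-1/2,sqrt( 13 ) /13, sqrt(3 ) /3, sqrt( 3)/3,2,sqrt( 10 ) , sqrt( 10 ),sqrt( 17),7,15*sqrt( 2) ] 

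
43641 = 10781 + 32860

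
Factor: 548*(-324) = -177552  =  - 2^4*3^4 * 137^1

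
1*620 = 620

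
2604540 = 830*3138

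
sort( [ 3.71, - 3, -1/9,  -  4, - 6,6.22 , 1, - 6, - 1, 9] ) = [ - 6, - 6, - 4,-3, - 1, - 1/9, 1, 3.71, 6.22 , 9]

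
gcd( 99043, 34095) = 1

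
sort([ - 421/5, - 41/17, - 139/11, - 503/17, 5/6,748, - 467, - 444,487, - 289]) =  [ - 467, - 444, - 289, - 421/5, - 503/17, - 139/11, - 41/17,5/6,487,748]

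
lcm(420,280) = 840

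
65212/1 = 65212 = 65212.00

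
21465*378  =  8113770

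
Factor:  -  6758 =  - 2^1*31^1 * 109^1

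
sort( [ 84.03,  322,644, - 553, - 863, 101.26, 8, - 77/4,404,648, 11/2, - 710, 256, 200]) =[ - 863, - 710, - 553,-77/4, 11/2,8,84.03, 101.26,200, 256,322,404, 644,648 ] 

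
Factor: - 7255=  - 5^1*1451^1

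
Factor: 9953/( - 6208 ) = -2^( - 6 ) *37^1*97^(-1 ) * 269^1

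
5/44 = 5/44 = 0.11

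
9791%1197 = 215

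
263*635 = 167005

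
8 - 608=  - 600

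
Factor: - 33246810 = - 2^1*3^2*5^1*369409^1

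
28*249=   6972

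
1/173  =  1/173  =  0.01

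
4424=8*553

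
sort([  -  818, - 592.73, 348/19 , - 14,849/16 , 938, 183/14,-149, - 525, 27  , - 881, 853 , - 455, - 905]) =[ -905, - 881, - 818,-592.73, - 525, - 455,  -  149, - 14,183/14, 348/19, 27, 849/16  ,  853, 938 ] 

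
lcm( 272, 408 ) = 816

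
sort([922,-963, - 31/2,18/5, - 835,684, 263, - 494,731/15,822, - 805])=[ - 963, - 835, - 805, - 494 , - 31/2, 18/5,731/15,  263,684,822,922 ]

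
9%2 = 1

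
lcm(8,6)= 24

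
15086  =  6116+8970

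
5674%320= 234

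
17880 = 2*8940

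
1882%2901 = 1882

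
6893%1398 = 1301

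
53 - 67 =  - 14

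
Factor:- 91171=-17^1* 31^1*173^1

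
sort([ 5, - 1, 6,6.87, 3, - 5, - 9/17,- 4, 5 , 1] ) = [ - 5, - 4,-1,- 9/17,  1,3, 5, 5,6,6.87 ] 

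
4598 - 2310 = 2288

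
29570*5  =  147850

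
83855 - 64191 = 19664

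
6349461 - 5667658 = 681803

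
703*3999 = 2811297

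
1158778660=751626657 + 407152003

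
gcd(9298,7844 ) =2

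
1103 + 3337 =4440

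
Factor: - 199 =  - 199^1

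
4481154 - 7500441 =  - 3019287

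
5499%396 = 351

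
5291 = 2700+2591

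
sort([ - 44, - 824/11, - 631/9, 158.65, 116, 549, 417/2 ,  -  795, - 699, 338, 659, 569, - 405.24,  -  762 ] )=[ - 795, - 762, - 699,-405.24, - 824/11, -631/9,-44 , 116, 158.65, 417/2, 338,  549,569, 659 ]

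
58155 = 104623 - 46468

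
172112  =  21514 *8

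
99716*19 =1894604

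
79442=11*7222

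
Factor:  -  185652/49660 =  - 3^5*5^( - 1)*13^(-1) = -  243/65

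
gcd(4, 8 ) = 4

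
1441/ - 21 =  - 69 + 8/21  =  - 68.62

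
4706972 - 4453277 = 253695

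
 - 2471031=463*(-5337)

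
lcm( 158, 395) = 790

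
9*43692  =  393228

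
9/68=9/68 = 0.13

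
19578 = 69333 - 49755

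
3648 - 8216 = - 4568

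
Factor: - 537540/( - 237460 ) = 3^1 * 17^2*383^( - 1) = 867/383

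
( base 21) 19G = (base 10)646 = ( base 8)1206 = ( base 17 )240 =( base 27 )NP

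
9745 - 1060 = 8685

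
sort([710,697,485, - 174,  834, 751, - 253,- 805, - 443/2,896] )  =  [-805, - 253, - 443/2,-174, 485,697,710  ,  751, 834,896]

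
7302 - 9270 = - 1968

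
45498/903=50+116/301 = 50.39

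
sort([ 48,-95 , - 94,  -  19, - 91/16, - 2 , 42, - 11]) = [  -  95, - 94 ,  -  19,  -  11,-91/16 , - 2,42,48]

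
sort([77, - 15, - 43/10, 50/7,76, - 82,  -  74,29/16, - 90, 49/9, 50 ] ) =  [ - 90, - 82,  -  74, - 15,  -  43/10, 29/16,  49/9,50/7, 50,  76, 77]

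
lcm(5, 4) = 20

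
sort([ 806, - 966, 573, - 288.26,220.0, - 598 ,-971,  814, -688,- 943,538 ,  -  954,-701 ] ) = [ - 971, - 966, -954 ,-943,- 701, - 688, - 598,-288.26,220.0, 538,573, 806,814 ]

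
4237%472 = 461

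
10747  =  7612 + 3135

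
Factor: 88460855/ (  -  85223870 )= -2^( - 1)* 7^1*2129^( - 1)*4003^( - 1)* 2527453^1 = -  17692171/17044774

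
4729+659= 5388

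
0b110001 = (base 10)49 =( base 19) 2B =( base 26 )1N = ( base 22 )25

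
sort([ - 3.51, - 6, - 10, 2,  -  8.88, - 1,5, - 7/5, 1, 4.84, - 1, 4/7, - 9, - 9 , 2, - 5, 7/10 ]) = [ - 10, - 9, - 9,-8.88, - 6,-5, - 3.51 , - 7/5, - 1, - 1,4/7,7/10, 1 , 2, 2, 4.84, 5]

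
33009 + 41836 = 74845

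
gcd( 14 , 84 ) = 14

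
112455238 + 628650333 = 741105571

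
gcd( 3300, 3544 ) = 4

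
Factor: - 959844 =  - 2^2*3^1*79987^1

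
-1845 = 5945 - 7790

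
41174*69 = 2841006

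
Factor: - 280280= - 2^3 * 5^1*7^2*11^1 * 13^1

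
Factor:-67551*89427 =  - 3^2*11^1*13^1*23^1*89^1*2293^1 =- 6040883277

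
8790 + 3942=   12732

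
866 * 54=46764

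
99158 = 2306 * 43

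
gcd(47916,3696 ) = 132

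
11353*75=851475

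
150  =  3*50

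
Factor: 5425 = 5^2*7^1 * 31^1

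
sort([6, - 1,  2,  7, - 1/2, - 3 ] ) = [ - 3, - 1, - 1/2,2, 6,7] 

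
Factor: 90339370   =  2^1 *5^1*11^1 * 157^1*5231^1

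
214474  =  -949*( - 226) 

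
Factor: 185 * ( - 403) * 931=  - 5^1 * 7^2*13^1*19^1*31^1*37^1 = - 69410705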